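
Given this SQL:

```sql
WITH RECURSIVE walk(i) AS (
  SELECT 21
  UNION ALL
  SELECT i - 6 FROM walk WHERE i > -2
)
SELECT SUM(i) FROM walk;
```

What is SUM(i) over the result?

Base: i=21.
Iteration 1: 21 > -2 holds -> i = 21 - 6 = 15.
Iteration 2: 15 > -2 holds -> i = 15 - 6 = 9.
Iteration 3: 9 > -2 holds -> i = 9 - 6 = 3.
Iteration 4: 3 > -2 holds -> i = 3 - 6 = -3.
Iteration 5: -3 > -2 fails; recursion stops.
SUM(i) = 21 + 15 + 9 + 3 + -3 = 45.

45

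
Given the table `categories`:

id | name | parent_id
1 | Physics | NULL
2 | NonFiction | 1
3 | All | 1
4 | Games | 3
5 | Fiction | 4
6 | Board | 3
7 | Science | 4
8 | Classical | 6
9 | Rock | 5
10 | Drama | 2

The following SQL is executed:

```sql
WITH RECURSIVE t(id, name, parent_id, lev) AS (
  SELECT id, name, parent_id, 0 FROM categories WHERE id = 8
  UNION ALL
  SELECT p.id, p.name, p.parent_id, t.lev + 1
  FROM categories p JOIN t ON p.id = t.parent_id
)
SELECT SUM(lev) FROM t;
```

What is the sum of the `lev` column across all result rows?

Base: id=8 (Classical), parent_id=6, lev 0.
Iteration 1: join on id=6 -> Board (id 6, parent_id=3, lev 1).
Iteration 2: join on id=3 -> All (id 3, parent_id=1, lev 2).
Iteration 3: join on id=1 -> Physics (id 1, parent_id=NULL, lev 3).
Iteration 4: parent_id is NULL; no match; recursion stops.
SUM(lev) = 0 + 1 + 2 + 3 = 6.

6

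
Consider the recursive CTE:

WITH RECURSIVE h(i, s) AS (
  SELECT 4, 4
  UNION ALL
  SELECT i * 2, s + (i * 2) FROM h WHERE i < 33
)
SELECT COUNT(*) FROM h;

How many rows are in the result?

Base: i=4, s=4.
Iteration 1: 4 < 33 holds -> i = 4 * 2 = 8, s = 4 + 8 = 12.
Iteration 2: 8 < 33 holds -> i = 8 * 2 = 16, s = 12 + 16 = 28.
Iteration 3: 16 < 33 holds -> i = 16 * 2 = 32, s = 28 + 32 = 60.
Iteration 4: 32 < 33 holds -> i = 32 * 2 = 64, s = 60 + 64 = 124.
Iteration 5: 64 < 33 fails; recursion stops.
Total rows emitted: 5.

5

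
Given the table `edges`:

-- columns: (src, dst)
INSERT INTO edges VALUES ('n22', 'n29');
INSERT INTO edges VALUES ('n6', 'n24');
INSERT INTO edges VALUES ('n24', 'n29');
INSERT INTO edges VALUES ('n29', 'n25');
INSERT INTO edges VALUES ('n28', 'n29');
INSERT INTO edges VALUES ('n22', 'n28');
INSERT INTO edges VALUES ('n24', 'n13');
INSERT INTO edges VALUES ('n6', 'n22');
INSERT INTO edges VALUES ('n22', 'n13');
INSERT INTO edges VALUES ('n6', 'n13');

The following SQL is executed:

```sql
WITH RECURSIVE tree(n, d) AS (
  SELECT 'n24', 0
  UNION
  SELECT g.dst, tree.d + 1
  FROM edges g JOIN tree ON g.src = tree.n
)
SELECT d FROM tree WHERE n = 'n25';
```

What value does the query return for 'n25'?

2

Base: (n24, d=0).
Iteration 1: edges from {n24} -> (n13, d=1), (n29, d=1).
Iteration 2: edges from {n13,n29} -> (n25, d=2).
Iteration 3: no outgoing edges from {n25}; recursion stops.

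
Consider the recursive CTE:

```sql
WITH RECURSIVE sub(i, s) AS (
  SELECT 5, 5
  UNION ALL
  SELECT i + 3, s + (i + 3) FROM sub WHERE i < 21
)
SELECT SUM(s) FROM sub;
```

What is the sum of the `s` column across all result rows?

308

Base: i=5, s=5.
Iteration 1: 5 < 21 holds -> i = 5 + 3 = 8, s = 5 + 8 = 13.
Iteration 2: 8 < 21 holds -> i = 8 + 3 = 11, s = 13 + 11 = 24.
Iteration 3: 11 < 21 holds -> i = 11 + 3 = 14, s = 24 + 14 = 38.
Iteration 4: 14 < 21 holds -> i = 14 + 3 = 17, s = 38 + 17 = 55.
Iteration 5: 17 < 21 holds -> i = 17 + 3 = 20, s = 55 + 20 = 75.
Iteration 6: 20 < 21 holds -> i = 20 + 3 = 23, s = 75 + 23 = 98.
Iteration 7: 23 < 21 fails; recursion stops.
SUM(s) = 5 + 13 + 24 + 38 + 55 + 75 + 98 = 308.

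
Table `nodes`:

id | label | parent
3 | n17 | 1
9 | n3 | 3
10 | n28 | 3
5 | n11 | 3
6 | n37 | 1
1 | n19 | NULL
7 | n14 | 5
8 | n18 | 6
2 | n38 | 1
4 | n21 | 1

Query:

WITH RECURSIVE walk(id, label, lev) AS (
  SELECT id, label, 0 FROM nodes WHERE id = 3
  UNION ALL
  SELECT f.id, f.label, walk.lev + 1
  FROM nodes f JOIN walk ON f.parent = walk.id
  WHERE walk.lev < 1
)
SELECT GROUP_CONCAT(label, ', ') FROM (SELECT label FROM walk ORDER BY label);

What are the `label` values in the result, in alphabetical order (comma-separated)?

n11, n17, n28, n3

Base: id=3 (n17) at lev 0.
Iteration 1: rows with parent in {3} -> n11 (id 5, lev 1), n3 (id 9, lev 1), n28 (id 10, lev 1).
Iteration 2: lev < 1 fails for all current rows; recursion stops.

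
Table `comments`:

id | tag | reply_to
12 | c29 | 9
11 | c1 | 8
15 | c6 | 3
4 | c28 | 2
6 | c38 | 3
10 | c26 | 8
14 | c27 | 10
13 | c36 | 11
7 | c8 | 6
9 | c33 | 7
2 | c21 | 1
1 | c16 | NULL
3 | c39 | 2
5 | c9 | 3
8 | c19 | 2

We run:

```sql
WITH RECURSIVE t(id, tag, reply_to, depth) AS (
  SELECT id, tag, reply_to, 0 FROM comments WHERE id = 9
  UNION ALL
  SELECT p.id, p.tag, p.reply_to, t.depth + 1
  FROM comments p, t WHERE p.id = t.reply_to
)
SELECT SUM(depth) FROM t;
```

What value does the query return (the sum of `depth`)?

15

Base: id=9 (c33), reply_to=7, depth 0.
Iteration 1: join on id=7 -> c8 (id 7, reply_to=6, depth 1).
Iteration 2: join on id=6 -> c38 (id 6, reply_to=3, depth 2).
Iteration 3: join on id=3 -> c39 (id 3, reply_to=2, depth 3).
Iteration 4: join on id=2 -> c21 (id 2, reply_to=1, depth 4).
Iteration 5: join on id=1 -> c16 (id 1, reply_to=NULL, depth 5).
Iteration 6: reply_to is NULL; no match; recursion stops.
SUM(depth) = 0 + 1 + 2 + 3 + 4 + 5 = 15.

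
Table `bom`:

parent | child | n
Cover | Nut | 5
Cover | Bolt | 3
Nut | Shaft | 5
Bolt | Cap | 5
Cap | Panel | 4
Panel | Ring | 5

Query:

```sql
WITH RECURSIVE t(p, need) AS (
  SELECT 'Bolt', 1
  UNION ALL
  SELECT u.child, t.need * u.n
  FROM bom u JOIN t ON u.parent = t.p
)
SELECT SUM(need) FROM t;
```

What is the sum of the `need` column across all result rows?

Base: (Bolt, need=1).
Iteration 1: components of {Bolt} -> Cap = 1*5 = 5.
Iteration 2: components of {Cap} -> Panel = 5*4 = 20.
Iteration 3: components of {Panel} -> Ring = 20*5 = 100.
Iteration 4: no further components; recursion stops.
SUM(need) = 1 + 5 + 20 + 100 = 126.

126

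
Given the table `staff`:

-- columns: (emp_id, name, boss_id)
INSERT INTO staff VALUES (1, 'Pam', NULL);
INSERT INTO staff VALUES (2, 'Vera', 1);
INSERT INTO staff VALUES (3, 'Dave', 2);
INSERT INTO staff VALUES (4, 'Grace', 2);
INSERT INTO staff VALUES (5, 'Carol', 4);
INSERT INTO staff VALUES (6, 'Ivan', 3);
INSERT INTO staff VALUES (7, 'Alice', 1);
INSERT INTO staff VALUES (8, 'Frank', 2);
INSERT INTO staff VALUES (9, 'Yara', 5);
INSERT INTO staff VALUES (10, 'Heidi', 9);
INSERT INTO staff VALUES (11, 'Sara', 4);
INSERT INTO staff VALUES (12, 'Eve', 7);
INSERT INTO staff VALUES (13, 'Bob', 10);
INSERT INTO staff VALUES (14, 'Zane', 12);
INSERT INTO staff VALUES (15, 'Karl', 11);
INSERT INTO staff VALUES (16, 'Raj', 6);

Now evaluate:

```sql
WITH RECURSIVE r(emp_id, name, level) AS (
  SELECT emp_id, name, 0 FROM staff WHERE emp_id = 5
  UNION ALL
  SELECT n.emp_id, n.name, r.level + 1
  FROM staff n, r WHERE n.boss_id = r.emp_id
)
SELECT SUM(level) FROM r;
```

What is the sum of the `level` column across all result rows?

6

Base: emp_id=5 (Carol) at level 0.
Iteration 1: rows with boss_id in {5} -> Yara (id 9, level 1).
Iteration 2: rows with boss_id in {9} -> Heidi (id 10, level 2).
Iteration 3: rows with boss_id in {10} -> Bob (id 13, level 3).
Iteration 4: no rows with boss_id in {13}; recursion stops.
SUM(level) = 0 + 1 + 2 + 3 = 6.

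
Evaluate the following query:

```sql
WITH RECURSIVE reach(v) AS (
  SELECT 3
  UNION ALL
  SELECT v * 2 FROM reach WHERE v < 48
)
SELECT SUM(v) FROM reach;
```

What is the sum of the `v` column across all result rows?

Base: v=3.
Iteration 1: 3 < 48 holds -> v = 3 * 2 = 6.
Iteration 2: 6 < 48 holds -> v = 6 * 2 = 12.
Iteration 3: 12 < 48 holds -> v = 12 * 2 = 24.
Iteration 4: 24 < 48 holds -> v = 24 * 2 = 48.
Iteration 5: 48 < 48 fails; recursion stops.
SUM(v) = 3 + 6 + 12 + 24 + 48 = 93.

93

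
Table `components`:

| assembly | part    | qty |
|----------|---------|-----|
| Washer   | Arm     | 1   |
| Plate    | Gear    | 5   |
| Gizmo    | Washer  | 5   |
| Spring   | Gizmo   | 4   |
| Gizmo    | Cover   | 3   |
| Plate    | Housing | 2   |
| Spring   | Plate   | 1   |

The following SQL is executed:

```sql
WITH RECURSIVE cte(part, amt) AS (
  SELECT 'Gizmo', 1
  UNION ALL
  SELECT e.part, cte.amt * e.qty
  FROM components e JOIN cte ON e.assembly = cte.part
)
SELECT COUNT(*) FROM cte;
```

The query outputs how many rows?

4

Base: (Gizmo, amt=1).
Iteration 1: components of {Gizmo} -> Cover = 1*3 = 3, Washer = 1*5 = 5.
Iteration 2: components of {Cover,Washer} -> Arm = 5*1 = 5.
Iteration 3: no further components; recursion stops.
Total rows emitted: 4.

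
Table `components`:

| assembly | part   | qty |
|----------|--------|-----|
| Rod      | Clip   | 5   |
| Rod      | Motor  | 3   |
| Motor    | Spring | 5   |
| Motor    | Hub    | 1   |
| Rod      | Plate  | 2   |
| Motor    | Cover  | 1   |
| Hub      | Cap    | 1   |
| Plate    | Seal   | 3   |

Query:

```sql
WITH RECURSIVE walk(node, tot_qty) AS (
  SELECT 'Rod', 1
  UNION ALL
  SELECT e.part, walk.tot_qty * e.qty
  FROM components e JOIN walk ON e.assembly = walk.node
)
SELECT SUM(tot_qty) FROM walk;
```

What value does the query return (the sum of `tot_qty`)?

41

Base: (Rod, tot_qty=1).
Iteration 1: components of {Rod} -> Clip = 1*5 = 5, Motor = 1*3 = 3, Plate = 1*2 = 2.
Iteration 2: components of {Clip,Motor,Plate} -> Cover = 3*1 = 3, Hub = 3*1 = 3, Seal = 2*3 = 6, Spring = 3*5 = 15.
Iteration 3: components of {Cover,Hub,Seal,Spring} -> Cap = 3*1 = 3.
Iteration 4: no further components; recursion stops.
SUM(tot_qty) = 1 + 5 + 3 + 2 + 15 + 3 + 3 + 6 + 3 = 41.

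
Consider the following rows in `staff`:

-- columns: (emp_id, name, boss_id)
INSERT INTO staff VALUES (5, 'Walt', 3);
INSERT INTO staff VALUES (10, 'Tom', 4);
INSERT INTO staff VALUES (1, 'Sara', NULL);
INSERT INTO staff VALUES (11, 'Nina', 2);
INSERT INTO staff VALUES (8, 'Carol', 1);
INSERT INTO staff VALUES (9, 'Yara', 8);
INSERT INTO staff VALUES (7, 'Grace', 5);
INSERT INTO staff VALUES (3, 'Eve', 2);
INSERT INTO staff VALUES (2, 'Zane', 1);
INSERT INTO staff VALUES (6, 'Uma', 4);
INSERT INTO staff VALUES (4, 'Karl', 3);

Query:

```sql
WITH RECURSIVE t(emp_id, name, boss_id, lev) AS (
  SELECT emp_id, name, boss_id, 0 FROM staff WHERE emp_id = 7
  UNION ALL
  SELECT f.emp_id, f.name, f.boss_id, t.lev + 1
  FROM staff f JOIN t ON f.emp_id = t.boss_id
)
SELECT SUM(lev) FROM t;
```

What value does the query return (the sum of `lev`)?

10

Base: emp_id=7 (Grace), boss_id=5, lev 0.
Iteration 1: join on emp_id=5 -> Walt (id 5, boss_id=3, lev 1).
Iteration 2: join on emp_id=3 -> Eve (id 3, boss_id=2, lev 2).
Iteration 3: join on emp_id=2 -> Zane (id 2, boss_id=1, lev 3).
Iteration 4: join on emp_id=1 -> Sara (id 1, boss_id=NULL, lev 4).
Iteration 5: boss_id is NULL; no match; recursion stops.
SUM(lev) = 0 + 1 + 2 + 3 + 4 = 10.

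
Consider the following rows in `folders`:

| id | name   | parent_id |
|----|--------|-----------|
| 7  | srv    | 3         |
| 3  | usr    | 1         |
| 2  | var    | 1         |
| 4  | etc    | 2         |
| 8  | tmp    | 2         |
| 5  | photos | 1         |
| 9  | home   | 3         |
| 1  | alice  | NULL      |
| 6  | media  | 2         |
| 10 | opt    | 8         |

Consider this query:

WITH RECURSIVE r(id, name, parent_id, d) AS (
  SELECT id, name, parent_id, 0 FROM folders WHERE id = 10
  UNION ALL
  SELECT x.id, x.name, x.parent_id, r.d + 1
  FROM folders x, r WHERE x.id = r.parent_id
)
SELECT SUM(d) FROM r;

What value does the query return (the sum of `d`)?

6

Base: id=10 (opt), parent_id=8, d 0.
Iteration 1: join on id=8 -> tmp (id 8, parent_id=2, d 1).
Iteration 2: join on id=2 -> var (id 2, parent_id=1, d 2).
Iteration 3: join on id=1 -> alice (id 1, parent_id=NULL, d 3).
Iteration 4: parent_id is NULL; no match; recursion stops.
SUM(d) = 0 + 1 + 2 + 3 = 6.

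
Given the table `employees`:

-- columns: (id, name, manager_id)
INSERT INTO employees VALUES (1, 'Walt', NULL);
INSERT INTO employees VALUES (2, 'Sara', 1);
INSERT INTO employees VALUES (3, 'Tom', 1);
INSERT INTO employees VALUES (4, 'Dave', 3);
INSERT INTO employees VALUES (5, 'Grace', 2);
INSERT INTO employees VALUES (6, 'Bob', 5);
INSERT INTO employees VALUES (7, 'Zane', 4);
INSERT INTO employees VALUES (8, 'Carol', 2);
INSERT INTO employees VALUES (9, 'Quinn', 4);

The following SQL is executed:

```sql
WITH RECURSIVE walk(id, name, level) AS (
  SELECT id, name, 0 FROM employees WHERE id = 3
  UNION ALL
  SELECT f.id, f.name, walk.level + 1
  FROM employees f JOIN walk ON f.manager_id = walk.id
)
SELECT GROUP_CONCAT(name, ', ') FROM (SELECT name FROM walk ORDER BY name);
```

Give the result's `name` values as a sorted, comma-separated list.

Dave, Quinn, Tom, Zane

Base: id=3 (Tom) at level 0.
Iteration 1: rows with manager_id in {3} -> Dave (id 4, level 1).
Iteration 2: rows with manager_id in {4} -> Zane (id 7, level 2), Quinn (id 9, level 2).
Iteration 3: no rows with manager_id in {7,9}; recursion stops.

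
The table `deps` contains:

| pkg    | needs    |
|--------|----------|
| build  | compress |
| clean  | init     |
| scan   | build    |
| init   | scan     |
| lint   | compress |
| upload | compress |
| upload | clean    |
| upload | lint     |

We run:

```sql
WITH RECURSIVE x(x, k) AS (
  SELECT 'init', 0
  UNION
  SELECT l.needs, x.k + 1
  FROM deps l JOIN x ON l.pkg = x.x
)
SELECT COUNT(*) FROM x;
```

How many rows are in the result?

Base: (init, k=0).
Iteration 1: edges from {init} -> (scan, k=1).
Iteration 2: edges from {scan} -> (build, k=2).
Iteration 3: edges from {build} -> (compress, k=3).
Iteration 4: no outgoing edges from {compress}; recursion stops.
Total rows emitted: 4.

4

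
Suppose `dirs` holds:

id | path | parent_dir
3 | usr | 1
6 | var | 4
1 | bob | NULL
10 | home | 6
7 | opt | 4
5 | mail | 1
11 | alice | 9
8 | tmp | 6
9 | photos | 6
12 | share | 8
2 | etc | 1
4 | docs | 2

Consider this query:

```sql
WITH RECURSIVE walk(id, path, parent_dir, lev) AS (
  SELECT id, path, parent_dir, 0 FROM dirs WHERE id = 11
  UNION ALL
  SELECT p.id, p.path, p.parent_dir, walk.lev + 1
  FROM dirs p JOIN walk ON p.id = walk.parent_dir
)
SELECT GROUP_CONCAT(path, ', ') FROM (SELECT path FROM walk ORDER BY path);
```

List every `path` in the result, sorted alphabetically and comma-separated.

Base: id=11 (alice), parent_dir=9, lev 0.
Iteration 1: join on id=9 -> photos (id 9, parent_dir=6, lev 1).
Iteration 2: join on id=6 -> var (id 6, parent_dir=4, lev 2).
Iteration 3: join on id=4 -> docs (id 4, parent_dir=2, lev 3).
Iteration 4: join on id=2 -> etc (id 2, parent_dir=1, lev 4).
Iteration 5: join on id=1 -> bob (id 1, parent_dir=NULL, lev 5).
Iteration 6: parent_dir is NULL; no match; recursion stops.

alice, bob, docs, etc, photos, var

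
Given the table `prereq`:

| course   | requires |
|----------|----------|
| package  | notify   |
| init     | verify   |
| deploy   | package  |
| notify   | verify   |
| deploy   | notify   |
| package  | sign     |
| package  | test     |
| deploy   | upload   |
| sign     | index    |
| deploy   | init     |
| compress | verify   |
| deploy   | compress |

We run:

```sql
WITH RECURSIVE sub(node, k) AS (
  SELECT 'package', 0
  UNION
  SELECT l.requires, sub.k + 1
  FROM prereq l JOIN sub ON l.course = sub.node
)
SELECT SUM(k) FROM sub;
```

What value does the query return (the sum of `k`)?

7

Base: (package, k=0).
Iteration 1: edges from {package} -> (notify, k=1), (sign, k=1), (test, k=1).
Iteration 2: edges from {notify,sign,test} -> (index, k=2), (verify, k=2).
Iteration 3: no outgoing edges from {index,verify}; recursion stops.
SUM(k) = 0 + 1 + 1 + 1 + 2 + 2 = 7.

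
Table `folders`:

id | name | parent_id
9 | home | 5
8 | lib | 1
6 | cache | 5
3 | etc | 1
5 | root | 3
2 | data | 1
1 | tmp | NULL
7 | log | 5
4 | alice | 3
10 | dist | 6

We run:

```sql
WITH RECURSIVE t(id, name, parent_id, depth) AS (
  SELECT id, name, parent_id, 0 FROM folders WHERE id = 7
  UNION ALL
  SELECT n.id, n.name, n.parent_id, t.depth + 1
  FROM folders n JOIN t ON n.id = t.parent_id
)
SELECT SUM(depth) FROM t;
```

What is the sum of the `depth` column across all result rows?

Base: id=7 (log), parent_id=5, depth 0.
Iteration 1: join on id=5 -> root (id 5, parent_id=3, depth 1).
Iteration 2: join on id=3 -> etc (id 3, parent_id=1, depth 2).
Iteration 3: join on id=1 -> tmp (id 1, parent_id=NULL, depth 3).
Iteration 4: parent_id is NULL; no match; recursion stops.
SUM(depth) = 0 + 1 + 2 + 3 = 6.

6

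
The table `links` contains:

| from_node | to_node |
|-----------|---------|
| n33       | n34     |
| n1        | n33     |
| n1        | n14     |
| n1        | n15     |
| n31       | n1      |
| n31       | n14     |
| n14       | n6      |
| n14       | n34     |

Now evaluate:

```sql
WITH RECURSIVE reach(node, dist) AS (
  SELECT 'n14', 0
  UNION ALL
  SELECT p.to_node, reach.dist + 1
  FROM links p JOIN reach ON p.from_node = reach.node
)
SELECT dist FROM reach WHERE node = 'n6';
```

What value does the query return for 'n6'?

1

Base: (n14, dist=0).
Iteration 1: edges from {n14} -> (n34, dist=1), (n6, dist=1).
Iteration 2: no outgoing edges from {n34,n6}; recursion stops.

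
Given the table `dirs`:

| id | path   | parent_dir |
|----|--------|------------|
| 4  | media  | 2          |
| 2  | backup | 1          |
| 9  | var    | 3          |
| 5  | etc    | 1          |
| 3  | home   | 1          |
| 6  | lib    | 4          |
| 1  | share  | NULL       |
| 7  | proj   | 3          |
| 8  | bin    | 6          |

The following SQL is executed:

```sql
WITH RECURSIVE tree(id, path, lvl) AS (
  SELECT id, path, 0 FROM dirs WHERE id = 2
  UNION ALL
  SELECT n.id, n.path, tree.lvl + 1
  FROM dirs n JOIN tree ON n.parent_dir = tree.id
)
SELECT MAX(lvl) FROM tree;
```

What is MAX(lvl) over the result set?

3

Base: id=2 (backup) at lvl 0.
Iteration 1: rows with parent_dir in {2} -> media (id 4, lvl 1).
Iteration 2: rows with parent_dir in {4} -> lib (id 6, lvl 2).
Iteration 3: rows with parent_dir in {6} -> bin (id 8, lvl 3).
Iteration 4: no rows with parent_dir in {8}; recursion stops.
lvl values: 0, 1, 2, 3; the maximum is 3.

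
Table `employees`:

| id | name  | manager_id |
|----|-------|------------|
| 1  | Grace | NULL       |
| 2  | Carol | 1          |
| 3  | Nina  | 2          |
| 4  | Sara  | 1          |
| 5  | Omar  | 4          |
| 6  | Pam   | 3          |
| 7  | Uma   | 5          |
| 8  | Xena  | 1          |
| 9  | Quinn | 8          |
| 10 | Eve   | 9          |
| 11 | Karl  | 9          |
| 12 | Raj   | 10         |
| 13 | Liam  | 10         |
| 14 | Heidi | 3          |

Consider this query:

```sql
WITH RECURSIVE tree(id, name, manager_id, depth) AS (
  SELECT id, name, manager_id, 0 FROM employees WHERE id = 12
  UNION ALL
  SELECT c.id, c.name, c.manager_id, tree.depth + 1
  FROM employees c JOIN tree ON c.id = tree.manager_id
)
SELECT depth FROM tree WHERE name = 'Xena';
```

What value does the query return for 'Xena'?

3

Base: id=12 (Raj), manager_id=10, depth 0.
Iteration 1: join on id=10 -> Eve (id 10, manager_id=9, depth 1).
Iteration 2: join on id=9 -> Quinn (id 9, manager_id=8, depth 2).
Iteration 3: join on id=8 -> Xena (id 8, manager_id=1, depth 3).
Iteration 4: join on id=1 -> Grace (id 1, manager_id=NULL, depth 4).
Iteration 5: manager_id is NULL; no match; recursion stops.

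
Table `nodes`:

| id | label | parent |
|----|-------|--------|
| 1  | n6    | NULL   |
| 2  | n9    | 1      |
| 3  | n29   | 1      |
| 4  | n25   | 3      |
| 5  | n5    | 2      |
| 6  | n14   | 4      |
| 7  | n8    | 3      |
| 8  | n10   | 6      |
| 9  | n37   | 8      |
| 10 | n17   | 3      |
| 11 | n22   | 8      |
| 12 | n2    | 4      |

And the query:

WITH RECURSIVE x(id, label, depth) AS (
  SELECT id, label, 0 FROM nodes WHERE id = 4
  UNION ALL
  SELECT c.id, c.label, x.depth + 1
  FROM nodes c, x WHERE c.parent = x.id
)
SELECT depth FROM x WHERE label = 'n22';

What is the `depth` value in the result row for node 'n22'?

3

Base: id=4 (n25) at depth 0.
Iteration 1: rows with parent in {4} -> n14 (id 6, depth 1), n2 (id 12, depth 1).
Iteration 2: rows with parent in {6,12} -> n10 (id 8, depth 2).
Iteration 3: rows with parent in {8} -> n37 (id 9, depth 3), n22 (id 11, depth 3).
Iteration 4: no rows with parent in {9,11}; recursion stops.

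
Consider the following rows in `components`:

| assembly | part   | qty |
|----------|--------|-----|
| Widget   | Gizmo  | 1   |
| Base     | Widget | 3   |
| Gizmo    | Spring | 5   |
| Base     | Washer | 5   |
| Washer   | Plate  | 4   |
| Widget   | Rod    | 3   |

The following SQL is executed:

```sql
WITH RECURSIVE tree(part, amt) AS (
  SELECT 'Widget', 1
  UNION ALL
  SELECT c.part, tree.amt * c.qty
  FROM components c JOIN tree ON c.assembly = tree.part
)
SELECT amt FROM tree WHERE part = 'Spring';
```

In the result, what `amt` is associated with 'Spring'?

5

Base: (Widget, amt=1).
Iteration 1: components of {Widget} -> Gizmo = 1*1 = 1, Rod = 1*3 = 3.
Iteration 2: components of {Gizmo,Rod} -> Spring = 1*5 = 5.
Iteration 3: no further components; recursion stops.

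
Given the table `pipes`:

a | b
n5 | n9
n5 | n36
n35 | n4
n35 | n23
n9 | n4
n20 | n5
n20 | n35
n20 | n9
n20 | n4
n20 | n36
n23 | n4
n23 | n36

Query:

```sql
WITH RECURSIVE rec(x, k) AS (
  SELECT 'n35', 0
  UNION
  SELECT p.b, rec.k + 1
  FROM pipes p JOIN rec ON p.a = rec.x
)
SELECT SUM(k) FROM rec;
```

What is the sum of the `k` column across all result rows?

6

Base: (n35, k=0).
Iteration 1: edges from {n35} -> (n23, k=1), (n4, k=1).
Iteration 2: edges from {n23,n4} -> (n36, k=2), (n4, k=2).
Iteration 3: no outgoing edges from {n36,n4}; recursion stops.
SUM(k) = 0 + 1 + 1 + 2 + 2 = 6.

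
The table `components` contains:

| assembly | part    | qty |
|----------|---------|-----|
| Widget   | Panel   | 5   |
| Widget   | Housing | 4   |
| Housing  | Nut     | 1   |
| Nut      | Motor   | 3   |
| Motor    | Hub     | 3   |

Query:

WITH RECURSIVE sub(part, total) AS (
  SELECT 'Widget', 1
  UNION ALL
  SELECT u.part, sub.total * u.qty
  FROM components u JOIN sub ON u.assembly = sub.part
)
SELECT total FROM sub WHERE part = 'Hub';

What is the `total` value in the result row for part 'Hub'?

36

Base: (Widget, total=1).
Iteration 1: components of {Widget} -> Housing = 1*4 = 4, Panel = 1*5 = 5.
Iteration 2: components of {Housing,Panel} -> Nut = 4*1 = 4.
Iteration 3: components of {Nut} -> Motor = 4*3 = 12.
Iteration 4: components of {Motor} -> Hub = 12*3 = 36.
Iteration 5: no further components; recursion stops.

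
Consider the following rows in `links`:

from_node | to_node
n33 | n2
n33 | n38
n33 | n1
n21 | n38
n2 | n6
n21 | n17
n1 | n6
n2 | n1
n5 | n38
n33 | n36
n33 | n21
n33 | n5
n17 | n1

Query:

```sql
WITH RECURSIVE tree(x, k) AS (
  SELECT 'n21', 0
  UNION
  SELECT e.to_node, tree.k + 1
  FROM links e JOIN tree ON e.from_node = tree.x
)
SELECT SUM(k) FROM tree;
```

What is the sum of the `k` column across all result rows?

Base: (n21, k=0).
Iteration 1: edges from {n21} -> (n17, k=1), (n38, k=1).
Iteration 2: edges from {n17,n38} -> (n1, k=2).
Iteration 3: edges from {n1} -> (n6, k=3).
Iteration 4: no outgoing edges from {n6}; recursion stops.
SUM(k) = 0 + 1 + 1 + 2 + 3 = 7.

7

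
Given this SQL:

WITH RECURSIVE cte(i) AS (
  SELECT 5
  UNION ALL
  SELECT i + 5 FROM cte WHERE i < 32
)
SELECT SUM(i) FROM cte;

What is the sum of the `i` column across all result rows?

140

Base: i=5.
Iteration 1: 5 < 32 holds -> i = 5 + 5 = 10.
Iteration 2: 10 < 32 holds -> i = 10 + 5 = 15.
Iteration 3: 15 < 32 holds -> i = 15 + 5 = 20.
Iteration 4: 20 < 32 holds -> i = 20 + 5 = 25.
Iteration 5: 25 < 32 holds -> i = 25 + 5 = 30.
Iteration 6: 30 < 32 holds -> i = 30 + 5 = 35.
Iteration 7: 35 < 32 fails; recursion stops.
SUM(i) = 5 + 10 + 15 + 20 + 25 + 30 + 35 = 140.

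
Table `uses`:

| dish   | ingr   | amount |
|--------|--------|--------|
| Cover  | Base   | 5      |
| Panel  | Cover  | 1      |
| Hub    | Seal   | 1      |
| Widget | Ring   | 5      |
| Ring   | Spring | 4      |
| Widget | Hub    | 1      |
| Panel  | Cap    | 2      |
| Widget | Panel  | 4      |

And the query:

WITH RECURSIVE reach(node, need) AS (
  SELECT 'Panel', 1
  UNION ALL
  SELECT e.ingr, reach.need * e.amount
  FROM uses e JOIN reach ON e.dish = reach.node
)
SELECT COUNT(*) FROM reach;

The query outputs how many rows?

Base: (Panel, need=1).
Iteration 1: components of {Panel} -> Cap = 1*2 = 2, Cover = 1*1 = 1.
Iteration 2: components of {Cap,Cover} -> Base = 1*5 = 5.
Iteration 3: no further components; recursion stops.
Total rows emitted: 4.

4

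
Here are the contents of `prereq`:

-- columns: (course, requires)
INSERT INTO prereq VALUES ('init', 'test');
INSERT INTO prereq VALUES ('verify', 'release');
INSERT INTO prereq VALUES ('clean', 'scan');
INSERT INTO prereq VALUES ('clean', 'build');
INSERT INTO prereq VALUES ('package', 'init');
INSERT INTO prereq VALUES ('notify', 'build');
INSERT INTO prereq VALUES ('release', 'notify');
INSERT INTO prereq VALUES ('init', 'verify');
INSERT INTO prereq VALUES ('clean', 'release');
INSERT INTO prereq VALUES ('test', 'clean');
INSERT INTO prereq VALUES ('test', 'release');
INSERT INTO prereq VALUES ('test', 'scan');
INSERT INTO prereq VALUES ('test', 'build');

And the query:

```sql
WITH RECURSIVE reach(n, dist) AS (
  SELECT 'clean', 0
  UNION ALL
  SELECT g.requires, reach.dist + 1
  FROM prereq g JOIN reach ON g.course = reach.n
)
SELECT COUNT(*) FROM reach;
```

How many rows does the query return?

Base: (clean, dist=0).
Iteration 1: edges from {clean} -> (build, dist=1), (release, dist=1), (scan, dist=1).
Iteration 2: edges from {build,release,scan} -> (notify, dist=2).
Iteration 3: edges from {notify} -> (build, dist=3).
Iteration 4: no outgoing edges from {build}; recursion stops.
Total rows emitted: 6.

6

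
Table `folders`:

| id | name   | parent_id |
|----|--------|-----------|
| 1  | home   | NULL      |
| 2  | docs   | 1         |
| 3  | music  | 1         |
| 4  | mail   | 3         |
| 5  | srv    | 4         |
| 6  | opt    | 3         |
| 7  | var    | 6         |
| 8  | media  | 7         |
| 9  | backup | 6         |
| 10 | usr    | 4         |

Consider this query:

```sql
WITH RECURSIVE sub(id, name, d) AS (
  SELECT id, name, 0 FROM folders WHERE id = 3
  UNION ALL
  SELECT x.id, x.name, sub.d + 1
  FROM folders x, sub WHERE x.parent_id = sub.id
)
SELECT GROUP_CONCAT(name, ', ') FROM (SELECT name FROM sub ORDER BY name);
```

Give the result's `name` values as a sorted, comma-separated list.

backup, mail, media, music, opt, srv, usr, var

Base: id=3 (music) at d 0.
Iteration 1: rows with parent_id in {3} -> mail (id 4, d 1), opt (id 6, d 1).
Iteration 2: rows with parent_id in {4,6} -> srv (id 5, d 2), var (id 7, d 2), backup (id 9, d 2), usr (id 10, d 2).
Iteration 3: rows with parent_id in {5,7,9,10} -> media (id 8, d 3).
Iteration 4: no rows with parent_id in {8}; recursion stops.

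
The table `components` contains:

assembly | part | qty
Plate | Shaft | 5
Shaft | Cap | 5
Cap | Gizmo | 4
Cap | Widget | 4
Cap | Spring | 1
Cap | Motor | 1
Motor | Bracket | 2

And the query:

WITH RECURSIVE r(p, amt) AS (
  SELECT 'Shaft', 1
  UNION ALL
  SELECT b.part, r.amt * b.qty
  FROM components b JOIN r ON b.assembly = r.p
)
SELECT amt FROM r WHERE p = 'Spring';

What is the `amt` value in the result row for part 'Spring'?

Base: (Shaft, amt=1).
Iteration 1: components of {Shaft} -> Cap = 1*5 = 5.
Iteration 2: components of {Cap} -> Gizmo = 5*4 = 20, Motor = 5*1 = 5, Spring = 5*1 = 5, Widget = 5*4 = 20.
Iteration 3: components of {Gizmo,Motor,Spring,Widget} -> Bracket = 5*2 = 10.
Iteration 4: no further components; recursion stops.

5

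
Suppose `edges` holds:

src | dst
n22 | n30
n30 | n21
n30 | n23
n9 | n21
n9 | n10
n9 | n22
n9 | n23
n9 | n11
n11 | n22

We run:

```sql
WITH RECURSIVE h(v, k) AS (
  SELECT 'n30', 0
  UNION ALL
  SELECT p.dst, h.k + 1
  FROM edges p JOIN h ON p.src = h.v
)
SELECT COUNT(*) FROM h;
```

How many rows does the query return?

3

Base: (n30, k=0).
Iteration 1: edges from {n30} -> (n21, k=1), (n23, k=1).
Iteration 2: no outgoing edges from {n21,n23}; recursion stops.
Total rows emitted: 3.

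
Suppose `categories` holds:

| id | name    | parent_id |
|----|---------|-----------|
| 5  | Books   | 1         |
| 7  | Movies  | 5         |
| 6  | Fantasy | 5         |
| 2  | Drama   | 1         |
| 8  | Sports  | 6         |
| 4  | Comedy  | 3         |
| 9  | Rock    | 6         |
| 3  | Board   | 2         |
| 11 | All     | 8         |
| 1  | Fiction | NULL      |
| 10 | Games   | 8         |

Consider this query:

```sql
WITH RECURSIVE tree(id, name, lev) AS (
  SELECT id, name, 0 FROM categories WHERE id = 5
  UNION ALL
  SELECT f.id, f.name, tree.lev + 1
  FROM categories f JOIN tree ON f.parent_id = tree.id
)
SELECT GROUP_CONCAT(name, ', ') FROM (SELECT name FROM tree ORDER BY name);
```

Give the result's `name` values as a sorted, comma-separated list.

Base: id=5 (Books) at lev 0.
Iteration 1: rows with parent_id in {5} -> Fantasy (id 6, lev 1), Movies (id 7, lev 1).
Iteration 2: rows with parent_id in {6,7} -> Sports (id 8, lev 2), Rock (id 9, lev 2).
Iteration 3: rows with parent_id in {8,9} -> Games (id 10, lev 3), All (id 11, lev 3).
Iteration 4: no rows with parent_id in {10,11}; recursion stops.

All, Books, Fantasy, Games, Movies, Rock, Sports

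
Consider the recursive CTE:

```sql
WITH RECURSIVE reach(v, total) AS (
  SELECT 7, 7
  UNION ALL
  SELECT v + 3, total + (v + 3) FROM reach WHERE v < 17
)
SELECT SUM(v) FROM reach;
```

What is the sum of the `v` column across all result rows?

Base: v=7, total=7.
Iteration 1: 7 < 17 holds -> v = 7 + 3 = 10, total = 7 + 10 = 17.
Iteration 2: 10 < 17 holds -> v = 10 + 3 = 13, total = 17 + 13 = 30.
Iteration 3: 13 < 17 holds -> v = 13 + 3 = 16, total = 30 + 16 = 46.
Iteration 4: 16 < 17 holds -> v = 16 + 3 = 19, total = 46 + 19 = 65.
Iteration 5: 19 < 17 fails; recursion stops.
SUM(v) = 7 + 10 + 13 + 16 + 19 = 65.

65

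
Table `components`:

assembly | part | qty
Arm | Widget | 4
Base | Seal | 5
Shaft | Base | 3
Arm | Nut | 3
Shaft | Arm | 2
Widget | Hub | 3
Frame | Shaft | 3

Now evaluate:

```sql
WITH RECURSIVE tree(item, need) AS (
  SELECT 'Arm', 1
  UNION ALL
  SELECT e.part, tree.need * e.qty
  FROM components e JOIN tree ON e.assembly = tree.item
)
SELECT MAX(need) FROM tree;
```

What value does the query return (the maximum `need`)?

12

Base: (Arm, need=1).
Iteration 1: components of {Arm} -> Nut = 1*3 = 3, Widget = 1*4 = 4.
Iteration 2: components of {Nut,Widget} -> Hub = 4*3 = 12.
Iteration 3: no further components; recursion stops.
need values: 1, 4, 3, 12; the maximum is 12.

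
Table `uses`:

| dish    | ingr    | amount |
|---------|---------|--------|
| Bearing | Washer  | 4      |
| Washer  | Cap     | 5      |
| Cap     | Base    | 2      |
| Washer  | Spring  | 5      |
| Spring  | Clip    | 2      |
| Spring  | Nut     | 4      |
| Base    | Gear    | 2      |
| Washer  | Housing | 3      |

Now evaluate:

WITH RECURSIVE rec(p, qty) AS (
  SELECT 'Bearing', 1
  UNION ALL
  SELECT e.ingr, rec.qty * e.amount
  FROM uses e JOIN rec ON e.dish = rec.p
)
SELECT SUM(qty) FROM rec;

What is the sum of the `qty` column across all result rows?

Base: (Bearing, qty=1).
Iteration 1: components of {Bearing} -> Washer = 1*4 = 4.
Iteration 2: components of {Washer} -> Cap = 4*5 = 20, Housing = 4*3 = 12, Spring = 4*5 = 20.
Iteration 3: components of {Cap,Housing,Spring} -> Base = 20*2 = 40, Clip = 20*2 = 40, Nut = 20*4 = 80.
Iteration 4: components of {Base,Clip,Nut} -> Gear = 40*2 = 80.
Iteration 5: no further components; recursion stops.
SUM(qty) = 1 + 4 + 20 + 20 + 12 + 40 + 40 + 80 + 80 = 297.

297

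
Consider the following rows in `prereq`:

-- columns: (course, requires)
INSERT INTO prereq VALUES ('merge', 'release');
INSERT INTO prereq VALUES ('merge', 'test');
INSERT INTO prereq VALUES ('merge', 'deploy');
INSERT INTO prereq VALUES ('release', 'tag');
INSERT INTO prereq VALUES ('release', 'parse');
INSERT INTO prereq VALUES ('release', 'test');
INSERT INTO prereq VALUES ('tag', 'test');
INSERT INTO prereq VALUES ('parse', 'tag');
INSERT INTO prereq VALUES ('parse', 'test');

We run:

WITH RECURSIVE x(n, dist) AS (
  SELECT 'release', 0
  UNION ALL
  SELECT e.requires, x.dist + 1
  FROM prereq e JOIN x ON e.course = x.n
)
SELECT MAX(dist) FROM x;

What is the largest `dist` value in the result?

Base: (release, dist=0).
Iteration 1: edges from {release} -> (parse, dist=1), (tag, dist=1), (test, dist=1).
Iteration 2: edges from {parse,tag,test} -> (tag, dist=2), (test, dist=2) x2. [UNION ALL keeps all 3 new rows, including repeats]
Iteration 3: edges from {tag,test} -> (test, dist=3).
Iteration 4: no outgoing edges from {test}; recursion stops.
dist values: 0, 1, 1, 1, 2, 2, 2, 3; the maximum is 3.

3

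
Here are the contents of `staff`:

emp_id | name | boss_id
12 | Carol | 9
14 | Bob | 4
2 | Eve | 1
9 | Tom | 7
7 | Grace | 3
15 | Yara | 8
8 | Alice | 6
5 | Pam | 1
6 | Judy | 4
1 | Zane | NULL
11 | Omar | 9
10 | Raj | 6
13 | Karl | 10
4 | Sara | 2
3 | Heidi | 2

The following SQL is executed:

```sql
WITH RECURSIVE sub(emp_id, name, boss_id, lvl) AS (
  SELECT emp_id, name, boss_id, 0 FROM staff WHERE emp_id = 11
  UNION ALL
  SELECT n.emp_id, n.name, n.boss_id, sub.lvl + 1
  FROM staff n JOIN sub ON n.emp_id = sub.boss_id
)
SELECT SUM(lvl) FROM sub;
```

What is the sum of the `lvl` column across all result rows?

15

Base: emp_id=11 (Omar), boss_id=9, lvl 0.
Iteration 1: join on emp_id=9 -> Tom (id 9, boss_id=7, lvl 1).
Iteration 2: join on emp_id=7 -> Grace (id 7, boss_id=3, lvl 2).
Iteration 3: join on emp_id=3 -> Heidi (id 3, boss_id=2, lvl 3).
Iteration 4: join on emp_id=2 -> Eve (id 2, boss_id=1, lvl 4).
Iteration 5: join on emp_id=1 -> Zane (id 1, boss_id=NULL, lvl 5).
Iteration 6: boss_id is NULL; no match; recursion stops.
SUM(lvl) = 0 + 1 + 2 + 3 + 4 + 5 = 15.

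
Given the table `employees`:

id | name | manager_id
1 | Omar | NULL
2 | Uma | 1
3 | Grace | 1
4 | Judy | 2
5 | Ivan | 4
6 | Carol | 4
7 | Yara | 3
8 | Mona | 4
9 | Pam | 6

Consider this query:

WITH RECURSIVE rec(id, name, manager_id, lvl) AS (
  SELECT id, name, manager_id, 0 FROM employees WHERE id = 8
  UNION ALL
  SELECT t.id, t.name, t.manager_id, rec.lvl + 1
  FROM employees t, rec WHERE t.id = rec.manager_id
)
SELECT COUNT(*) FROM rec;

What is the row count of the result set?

4

Base: id=8 (Mona), manager_id=4, lvl 0.
Iteration 1: join on id=4 -> Judy (id 4, manager_id=2, lvl 1).
Iteration 2: join on id=2 -> Uma (id 2, manager_id=1, lvl 2).
Iteration 3: join on id=1 -> Omar (id 1, manager_id=NULL, lvl 3).
Iteration 4: manager_id is NULL; no match; recursion stops.
Total rows emitted: 4.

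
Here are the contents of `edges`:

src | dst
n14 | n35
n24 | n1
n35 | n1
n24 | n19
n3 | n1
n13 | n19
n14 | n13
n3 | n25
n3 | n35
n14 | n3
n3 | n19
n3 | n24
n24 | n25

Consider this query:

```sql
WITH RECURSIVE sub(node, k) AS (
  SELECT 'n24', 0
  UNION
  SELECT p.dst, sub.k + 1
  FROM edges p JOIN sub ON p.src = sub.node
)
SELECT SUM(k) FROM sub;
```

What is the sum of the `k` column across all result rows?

Base: (n24, k=0).
Iteration 1: edges from {n24} -> (n1, k=1), (n19, k=1), (n25, k=1).
Iteration 2: no outgoing edges from {n1,n19,n25}; recursion stops.
SUM(k) = 0 + 1 + 1 + 1 = 3.

3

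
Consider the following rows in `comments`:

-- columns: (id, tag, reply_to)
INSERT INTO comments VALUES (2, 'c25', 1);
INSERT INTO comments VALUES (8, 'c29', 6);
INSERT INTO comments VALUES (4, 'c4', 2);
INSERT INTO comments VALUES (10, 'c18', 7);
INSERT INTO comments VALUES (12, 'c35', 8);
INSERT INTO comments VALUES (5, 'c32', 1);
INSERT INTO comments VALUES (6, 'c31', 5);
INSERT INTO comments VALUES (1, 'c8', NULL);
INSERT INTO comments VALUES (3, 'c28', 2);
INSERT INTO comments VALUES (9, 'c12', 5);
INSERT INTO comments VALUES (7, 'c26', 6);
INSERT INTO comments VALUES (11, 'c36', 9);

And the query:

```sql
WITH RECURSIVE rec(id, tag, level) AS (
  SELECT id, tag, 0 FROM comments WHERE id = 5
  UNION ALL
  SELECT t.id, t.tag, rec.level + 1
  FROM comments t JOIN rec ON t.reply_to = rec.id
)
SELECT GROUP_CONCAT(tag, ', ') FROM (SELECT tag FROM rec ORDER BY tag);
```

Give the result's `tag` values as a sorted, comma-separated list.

Base: id=5 (c32) at level 0.
Iteration 1: rows with reply_to in {5} -> c31 (id 6, level 1), c12 (id 9, level 1).
Iteration 2: rows with reply_to in {6,9} -> c26 (id 7, level 2), c29 (id 8, level 2), c36 (id 11, level 2).
Iteration 3: rows with reply_to in {7,8,11} -> c18 (id 10, level 3), c35 (id 12, level 3).
Iteration 4: no rows with reply_to in {10,12}; recursion stops.

c12, c18, c26, c29, c31, c32, c35, c36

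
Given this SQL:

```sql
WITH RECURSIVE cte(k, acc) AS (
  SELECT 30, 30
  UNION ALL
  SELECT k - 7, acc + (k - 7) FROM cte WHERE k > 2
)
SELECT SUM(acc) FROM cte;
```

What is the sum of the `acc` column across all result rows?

Base: k=30, acc=30.
Iteration 1: 30 > 2 holds -> k = 30 - 7 = 23, acc = 30 + 23 = 53.
Iteration 2: 23 > 2 holds -> k = 23 - 7 = 16, acc = 53 + 16 = 69.
Iteration 3: 16 > 2 holds -> k = 16 - 7 = 9, acc = 69 + 9 = 78.
Iteration 4: 9 > 2 holds -> k = 9 - 7 = 2, acc = 78 + 2 = 80.
Iteration 5: 2 > 2 fails; recursion stops.
SUM(acc) = 30 + 53 + 69 + 78 + 80 = 310.

310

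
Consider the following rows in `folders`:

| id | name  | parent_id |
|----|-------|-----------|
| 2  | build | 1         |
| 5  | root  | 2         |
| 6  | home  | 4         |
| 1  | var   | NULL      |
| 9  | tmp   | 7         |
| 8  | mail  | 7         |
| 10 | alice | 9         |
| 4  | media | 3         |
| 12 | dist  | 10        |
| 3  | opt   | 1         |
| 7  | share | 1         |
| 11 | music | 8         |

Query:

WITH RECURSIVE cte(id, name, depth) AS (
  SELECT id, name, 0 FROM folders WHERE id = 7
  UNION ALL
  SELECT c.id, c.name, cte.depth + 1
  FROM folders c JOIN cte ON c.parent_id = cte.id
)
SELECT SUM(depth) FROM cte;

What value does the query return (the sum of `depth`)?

9

Base: id=7 (share) at depth 0.
Iteration 1: rows with parent_id in {7} -> mail (id 8, depth 1), tmp (id 9, depth 1).
Iteration 2: rows with parent_id in {8,9} -> alice (id 10, depth 2), music (id 11, depth 2).
Iteration 3: rows with parent_id in {10,11} -> dist (id 12, depth 3).
Iteration 4: no rows with parent_id in {12}; recursion stops.
SUM(depth) = 0 + 1 + 1 + 2 + 2 + 3 = 9.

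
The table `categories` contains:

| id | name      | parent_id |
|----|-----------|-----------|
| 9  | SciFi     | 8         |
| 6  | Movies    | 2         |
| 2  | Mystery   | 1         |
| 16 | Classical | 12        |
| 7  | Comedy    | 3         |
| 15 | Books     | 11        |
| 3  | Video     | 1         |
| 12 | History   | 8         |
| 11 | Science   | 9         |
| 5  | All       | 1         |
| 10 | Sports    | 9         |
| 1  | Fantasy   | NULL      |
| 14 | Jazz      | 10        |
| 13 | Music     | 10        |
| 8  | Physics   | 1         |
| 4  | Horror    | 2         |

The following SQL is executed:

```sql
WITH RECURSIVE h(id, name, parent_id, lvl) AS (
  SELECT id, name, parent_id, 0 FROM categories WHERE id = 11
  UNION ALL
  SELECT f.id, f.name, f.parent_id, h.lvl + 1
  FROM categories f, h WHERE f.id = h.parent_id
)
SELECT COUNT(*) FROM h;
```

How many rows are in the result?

4

Base: id=11 (Science), parent_id=9, lvl 0.
Iteration 1: join on id=9 -> SciFi (id 9, parent_id=8, lvl 1).
Iteration 2: join on id=8 -> Physics (id 8, parent_id=1, lvl 2).
Iteration 3: join on id=1 -> Fantasy (id 1, parent_id=NULL, lvl 3).
Iteration 4: parent_id is NULL; no match; recursion stops.
Total rows emitted: 4.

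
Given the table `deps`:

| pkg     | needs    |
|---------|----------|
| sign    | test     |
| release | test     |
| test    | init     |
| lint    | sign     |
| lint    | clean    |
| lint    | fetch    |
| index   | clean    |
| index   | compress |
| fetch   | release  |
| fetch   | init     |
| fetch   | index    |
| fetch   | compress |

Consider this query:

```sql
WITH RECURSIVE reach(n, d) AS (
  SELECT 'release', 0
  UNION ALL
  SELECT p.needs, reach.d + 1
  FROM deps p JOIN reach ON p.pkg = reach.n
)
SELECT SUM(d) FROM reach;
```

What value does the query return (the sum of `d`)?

3

Base: (release, d=0).
Iteration 1: edges from {release} -> (test, d=1).
Iteration 2: edges from {test} -> (init, d=2).
Iteration 3: no outgoing edges from {init}; recursion stops.
SUM(d) = 0 + 1 + 2 = 3.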